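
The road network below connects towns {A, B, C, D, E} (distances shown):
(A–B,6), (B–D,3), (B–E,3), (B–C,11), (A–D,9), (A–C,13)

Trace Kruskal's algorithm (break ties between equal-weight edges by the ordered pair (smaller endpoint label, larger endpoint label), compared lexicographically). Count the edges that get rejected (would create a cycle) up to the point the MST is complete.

Kruskal's algorithm — process edges by increasing weight (ties by edge label):
B–D (3): add — endpoints in different components.
B–E (3): add — endpoints in different components.
A–B (6): add — endpoints in different components.
A–D (9): skip — A and D already connected.
B–C (11): add — endpoints in different components.
Edges rejected before the tree was complete: 1.

1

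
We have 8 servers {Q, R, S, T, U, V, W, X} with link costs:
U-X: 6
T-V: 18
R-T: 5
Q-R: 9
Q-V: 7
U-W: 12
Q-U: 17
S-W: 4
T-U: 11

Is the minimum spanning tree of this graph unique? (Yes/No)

Sort edges by weight, then run Kruskal:
S-W (4): add — endpoints in different components.
R-T (5): add — endpoints in different components.
U-X (6): add — endpoints in different components.
Q-V (7): add — endpoints in different components.
Q-R (9): add — endpoints in different components.
T-U (11): add — endpoints in different components.
U-W (12): add — endpoints in different components.
Every non-tree edge has weight strictly greater than the heaviest edge on the tree path between its endpoints, so the MST is unique.

Yes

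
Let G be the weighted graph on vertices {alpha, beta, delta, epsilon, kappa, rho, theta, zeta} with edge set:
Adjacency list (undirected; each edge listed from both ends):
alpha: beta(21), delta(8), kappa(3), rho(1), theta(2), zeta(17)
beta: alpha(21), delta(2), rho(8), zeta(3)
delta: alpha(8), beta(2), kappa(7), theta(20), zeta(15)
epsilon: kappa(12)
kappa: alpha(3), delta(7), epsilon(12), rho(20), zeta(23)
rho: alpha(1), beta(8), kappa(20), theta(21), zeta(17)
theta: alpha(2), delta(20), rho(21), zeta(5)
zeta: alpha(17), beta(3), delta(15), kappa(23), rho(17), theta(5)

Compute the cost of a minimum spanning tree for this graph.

Grow the tree from zeta using Prim:
Step 1: cheapest edge leaving the tree is beta-zeta (3); add beta.
Step 2: cheapest edge leaving the tree is beta-delta (2); add delta.
Step 3: cheapest edge leaving the tree is theta-zeta (5); add theta.
Step 4: cheapest edge leaving the tree is alpha-theta (2); add alpha.
Step 5: cheapest edge leaving the tree is alpha-rho (1); add rho.
Step 6: cheapest edge leaving the tree is alpha-kappa (3); add kappa.
Step 7: cheapest edge leaving the tree is epsilon-kappa (12); add epsilon.
MST edges: beta-zeta, beta-delta, theta-zeta, alpha-theta, alpha-rho, alpha-kappa, epsilon-kappa; total weight 3+2+5+2+1+3+12 = 28.

28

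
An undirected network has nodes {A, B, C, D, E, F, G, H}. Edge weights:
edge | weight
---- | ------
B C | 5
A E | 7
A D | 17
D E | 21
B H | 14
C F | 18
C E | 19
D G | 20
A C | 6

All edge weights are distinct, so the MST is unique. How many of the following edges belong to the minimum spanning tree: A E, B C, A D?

3

Sort edges by weight, then run Kruskal:
B C (5): add — endpoints in different components.
A C (6): add — endpoints in different components.
A E (7): add — endpoints in different components.
B H (14): add — endpoints in different components.
A D (17): add — endpoints in different components.
C F (18): add — endpoints in different components.
C E (19): skip — C and E already connected.
D G (20): add — endpoints in different components.
MST edge set: {B C, A C, A E, B H, A D, C F, D G}.
Of the listed edges, {A E, B C, A D} are in the MST → 3.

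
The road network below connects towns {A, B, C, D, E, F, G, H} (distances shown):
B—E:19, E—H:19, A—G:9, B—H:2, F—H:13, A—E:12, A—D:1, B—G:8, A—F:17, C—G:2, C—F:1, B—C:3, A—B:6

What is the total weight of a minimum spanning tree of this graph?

27

Grow the tree from F using Prim:
Step 1: cheapest edge leaving the tree is C—F (1); add C.
Step 2: cheapest edge leaving the tree is C—G (2); add G.
Step 3: cheapest edge leaving the tree is B—C (3); add B.
Step 4: cheapest edge leaving the tree is B—H (2); add H.
Step 5: cheapest edge leaving the tree is A—B (6); add A.
Step 6: cheapest edge leaving the tree is A—D (1); add D.
Step 7: cheapest edge leaving the tree is A—E (12); add E.
MST edges: C—F, C—G, B—C, B—H, A—B, A—D, A—E; total weight 1+2+3+2+6+1+12 = 27.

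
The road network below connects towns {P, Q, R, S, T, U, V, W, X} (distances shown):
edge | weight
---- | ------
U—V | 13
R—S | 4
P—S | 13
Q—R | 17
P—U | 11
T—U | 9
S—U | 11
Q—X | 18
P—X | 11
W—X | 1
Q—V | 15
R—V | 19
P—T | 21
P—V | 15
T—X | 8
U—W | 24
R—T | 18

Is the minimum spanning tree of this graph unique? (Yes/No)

Kruskal's algorithm — process edges by increasing weight (ties by edge label):
W—X (1): add — endpoints in different components.
R—S (4): add — endpoints in different components.
T—X (8): add — endpoints in different components.
T—U (9): add — endpoints in different components.
P—U (11): add — endpoints in different components.
P—X (11): skip — X and P already connected.
S—U (11): add — endpoints in different components.
P—S (13): skip — S and P already connected.
U—V (13): add — endpoints in different components.
P—V (15): skip — V and P already connected.
Q—V (15): add — endpoints in different components.
Non-tree edge P—X has weight 11, equal to the heaviest edge on its tree cycle — swapping gives another MST of the same weight. Not unique.

No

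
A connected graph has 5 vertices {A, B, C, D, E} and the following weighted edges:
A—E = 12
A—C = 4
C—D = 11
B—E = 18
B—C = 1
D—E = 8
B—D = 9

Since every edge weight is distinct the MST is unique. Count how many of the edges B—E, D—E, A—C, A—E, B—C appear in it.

Sort edges by weight, then run Kruskal:
B—C (1): add — endpoints in different components.
A—C (4): add — endpoints in different components.
D—E (8): add — endpoints in different components.
B—D (9): add — endpoints in different components.
MST edge set: {B—C, A—C, D—E, B—D}.
Of the listed edges, {D—E, A—C, B—C} are in the MST → 3.

3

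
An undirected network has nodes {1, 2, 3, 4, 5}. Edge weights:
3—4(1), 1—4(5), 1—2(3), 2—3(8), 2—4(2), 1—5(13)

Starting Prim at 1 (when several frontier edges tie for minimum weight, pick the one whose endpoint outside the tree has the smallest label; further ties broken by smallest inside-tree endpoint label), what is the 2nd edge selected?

Prim, starting at 1.
Step 1: frontier [1—2 3, 1—4 5, 1—5 13] → take 1—2 (3); add 2.
Step 2: frontier [1—4 5, 1—5 13, 2—4 2, 2—3 8] → take 2—4 (2); add 4.
Step 3: frontier [1—5 13, 2—3 8, 3—4 1] → take 3—4 (1); add 3.
Step 4: frontier [1—5 13] → take 1—5 (13); add 5.
The 2nd edge added is 2—4.

2-4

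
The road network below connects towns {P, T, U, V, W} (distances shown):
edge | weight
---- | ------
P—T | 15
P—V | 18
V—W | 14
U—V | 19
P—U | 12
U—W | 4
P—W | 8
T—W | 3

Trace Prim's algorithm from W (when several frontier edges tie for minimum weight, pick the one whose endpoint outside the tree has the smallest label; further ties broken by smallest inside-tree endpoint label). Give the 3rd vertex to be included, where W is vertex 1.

U

Prim's algorithm from W:
Step 1: cheapest edge leaving the tree is T—W (3); add T.
Step 2: cheapest edge leaving the tree is U—W (4); add U.
Step 3: cheapest edge leaving the tree is P—W (8); add P.
Step 4: cheapest edge leaving the tree is V—W (14); add V.
Vertex order: W, T, U, P, V. The 3rd vertex is U.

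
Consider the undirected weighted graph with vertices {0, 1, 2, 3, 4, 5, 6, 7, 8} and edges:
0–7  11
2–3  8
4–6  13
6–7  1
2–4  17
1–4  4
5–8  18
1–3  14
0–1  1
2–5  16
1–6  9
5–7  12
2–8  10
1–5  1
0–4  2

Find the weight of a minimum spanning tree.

Kruskal: consider edges lightest-first.
0–1 (1): add — endpoints in different components.
1–5 (1): add — endpoints in different components.
6–7 (1): add — endpoints in different components.
0–4 (2): add — endpoints in different components.
1–4 (4): skip — 1 and 4 already connected.
2–3 (8): add — endpoints in different components.
1–6 (9): add — endpoints in different components.
2–8 (10): add — endpoints in different components.
0–7 (11): skip — 0 and 7 already connected.
5–7 (12): skip — 5 and 7 already connected.
4–6 (13): skip — 4 and 6 already connected.
1–3 (14): add — endpoints in different components.
MST edges: 0–1, 1–5, 6–7, 0–4, 2–3, 1–6, 2–8, 1–3; total weight 1+1+1+2+8+9+10+14 = 46.

46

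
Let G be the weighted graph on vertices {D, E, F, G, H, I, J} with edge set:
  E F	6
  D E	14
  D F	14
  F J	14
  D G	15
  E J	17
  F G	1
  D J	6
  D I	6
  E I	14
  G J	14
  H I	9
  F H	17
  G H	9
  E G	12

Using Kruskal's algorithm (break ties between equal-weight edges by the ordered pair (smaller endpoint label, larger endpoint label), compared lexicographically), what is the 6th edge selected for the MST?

H-I

Kruskal's algorithm — process edges by increasing weight (ties by edge label):
F G (1): add. Components now {D} {E} {F,G} {H} {I} {J}
D I (6): add. Components now {D,I} {E} {F,G} {H} {J}
D J (6): add. Components now {D,I,J} {E} {F,G} {H}
E F (6): add. Components now {D,I,J} {E,F,G} {H}
G H (9): add. Components now {D,I,J} {E,F,G,H}
H I (9): add. Components now {D,E,F,G,H,I,J}
The 6th edge added is H I.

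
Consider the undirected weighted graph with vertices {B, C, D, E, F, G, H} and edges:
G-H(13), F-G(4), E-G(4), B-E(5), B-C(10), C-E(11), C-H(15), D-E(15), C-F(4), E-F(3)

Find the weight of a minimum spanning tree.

Sort edges by weight, then run Kruskal:
E-F (3): add — endpoints in different components.
C-F (4): add — endpoints in different components.
E-G (4): add — endpoints in different components.
F-G (4): skip — F and G already connected.
B-E (5): add — endpoints in different components.
B-C (10): skip — B and C already connected.
C-E (11): skip — C and E already connected.
G-H (13): add — endpoints in different components.
C-H (15): skip — C and H already connected.
D-E (15): add — endpoints in different components.
MST edges: E-F, C-F, E-G, B-E, G-H, D-E; total weight 3+4+4+5+13+15 = 44.

44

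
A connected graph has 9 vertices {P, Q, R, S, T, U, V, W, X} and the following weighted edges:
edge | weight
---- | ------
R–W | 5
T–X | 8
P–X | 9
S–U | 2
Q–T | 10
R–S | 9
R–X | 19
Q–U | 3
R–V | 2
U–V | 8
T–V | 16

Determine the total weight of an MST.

47

Kruskal's algorithm — process edges by increasing weight (ties by edge label):
R–V (2): add — endpoints in different components.
S–U (2): add — endpoints in different components.
Q–U (3): add — endpoints in different components.
R–W (5): add — endpoints in different components.
T–X (8): add — endpoints in different components.
U–V (8): add — endpoints in different components.
P–X (9): add — endpoints in different components.
R–S (9): skip — R and S already connected.
Q–T (10): add — endpoints in different components.
MST edges: R–V, S–U, Q–U, R–W, T–X, U–V, P–X, Q–T; total weight 2+2+3+5+8+8+9+10 = 47.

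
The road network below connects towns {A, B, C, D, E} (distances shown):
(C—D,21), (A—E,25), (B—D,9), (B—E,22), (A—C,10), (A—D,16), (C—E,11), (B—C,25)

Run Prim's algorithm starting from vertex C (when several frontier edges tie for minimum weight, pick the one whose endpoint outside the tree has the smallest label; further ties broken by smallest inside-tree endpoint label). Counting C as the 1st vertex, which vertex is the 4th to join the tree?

Prim's algorithm from C:
Step 1: cheapest edge leaving the tree is A—C (10); add A.
Step 2: cheapest edge leaving the tree is C—E (11); add E.
Step 3: cheapest edge leaving the tree is A—D (16); add D.
Step 4: cheapest edge leaving the tree is B—D (9); add B.
Vertex order: C, A, E, D, B. The 4th vertex is D.

D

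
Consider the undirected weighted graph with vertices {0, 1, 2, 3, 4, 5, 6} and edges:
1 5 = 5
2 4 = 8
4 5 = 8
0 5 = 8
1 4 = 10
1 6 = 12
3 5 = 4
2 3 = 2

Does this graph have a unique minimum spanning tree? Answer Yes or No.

No

Sort edges by weight, then run Kruskal:
2 3 (2): add — endpoints in different components.
3 5 (4): add — endpoints in different components.
1 5 (5): add — endpoints in different components.
0 5 (8): add — endpoints in different components.
2 4 (8): add — endpoints in different components.
4 5 (8): skip — 4 and 5 already connected.
1 4 (10): skip — 1 and 4 already connected.
1 6 (12): add — endpoints in different components.
Non-tree edge 4 5 has weight 8, equal to the heaviest edge on its tree cycle — swapping gives another MST of the same weight. Not unique.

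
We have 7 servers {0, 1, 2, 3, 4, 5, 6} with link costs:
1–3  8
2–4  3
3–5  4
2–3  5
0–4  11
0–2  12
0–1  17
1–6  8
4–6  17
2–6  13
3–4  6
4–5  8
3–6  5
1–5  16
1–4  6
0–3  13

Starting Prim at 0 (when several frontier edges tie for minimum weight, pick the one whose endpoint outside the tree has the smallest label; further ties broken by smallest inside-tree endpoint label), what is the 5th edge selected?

3-6

Grow the tree from 0 using Prim:
Step 1: cheapest edge leaving the tree is 0–4 (11); add 4.
Step 2: cheapest edge leaving the tree is 2–4 (3); add 2.
Step 3: cheapest edge leaving the tree is 2–3 (5); add 3.
Step 4: cheapest edge leaving the tree is 3–5 (4); add 5.
Step 5: cheapest edge leaving the tree is 3–6 (5); add 6.
Step 6: cheapest edge leaving the tree is 1–4 (6); add 1.
The 5th edge added is 3–6.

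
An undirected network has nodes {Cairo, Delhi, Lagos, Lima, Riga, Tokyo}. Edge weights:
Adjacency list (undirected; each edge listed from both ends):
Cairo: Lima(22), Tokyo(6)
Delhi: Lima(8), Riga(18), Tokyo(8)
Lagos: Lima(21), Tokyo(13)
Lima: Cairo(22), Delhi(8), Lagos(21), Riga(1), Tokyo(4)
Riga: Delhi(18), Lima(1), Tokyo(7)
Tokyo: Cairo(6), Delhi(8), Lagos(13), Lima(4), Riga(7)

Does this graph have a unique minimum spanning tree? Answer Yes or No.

No

Kruskal's algorithm — process edges by increasing weight (ties by edge label):
Lima—Riga (1): add — endpoints in different components.
Lima—Tokyo (4): add — endpoints in different components.
Cairo—Tokyo (6): add — endpoints in different components.
Riga—Tokyo (7): skip — Tokyo and Riga already connected.
Delhi—Lima (8): add — endpoints in different components.
Delhi—Tokyo (8): skip — Tokyo and Delhi already connected.
Lagos—Tokyo (13): add — endpoints in different components.
Non-tree edge Delhi—Tokyo has weight 8, equal to the heaviest edge on its tree cycle — swapping gives another MST of the same weight. Not unique.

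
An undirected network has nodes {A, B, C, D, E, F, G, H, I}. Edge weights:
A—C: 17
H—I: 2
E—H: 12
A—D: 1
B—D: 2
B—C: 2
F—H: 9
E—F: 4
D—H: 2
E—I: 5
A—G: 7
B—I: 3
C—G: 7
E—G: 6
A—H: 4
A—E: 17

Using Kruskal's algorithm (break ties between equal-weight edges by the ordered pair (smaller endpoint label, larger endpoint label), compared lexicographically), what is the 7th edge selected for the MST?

Kruskal: consider edges lightest-first.
A—D (1): add — endpoints in different components.
B—C (2): add — endpoints in different components.
B—D (2): add — endpoints in different components.
D—H (2): add — endpoints in different components.
H—I (2): add — endpoints in different components.
B—I (3): skip — B and I already connected.
A—H (4): skip — A and H already connected.
E—F (4): add — endpoints in different components.
E—I (5): add — endpoints in different components.
E—G (6): add — endpoints in different components.
The 7th edge added is E—I.

E-I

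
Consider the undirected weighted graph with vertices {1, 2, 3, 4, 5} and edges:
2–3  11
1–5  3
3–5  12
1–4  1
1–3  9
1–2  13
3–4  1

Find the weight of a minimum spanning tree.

Prim's algorithm from 1:
Step 1: cheapest edge leaving the tree is 1–4 (1); add 4.
Step 2: cheapest edge leaving the tree is 3–4 (1); add 3.
Step 3: cheapest edge leaving the tree is 1–5 (3); add 5.
Step 4: cheapest edge leaving the tree is 2–3 (11); add 2.
MST edges: 1–4, 3–4, 1–5, 2–3; total weight 1+1+3+11 = 16.

16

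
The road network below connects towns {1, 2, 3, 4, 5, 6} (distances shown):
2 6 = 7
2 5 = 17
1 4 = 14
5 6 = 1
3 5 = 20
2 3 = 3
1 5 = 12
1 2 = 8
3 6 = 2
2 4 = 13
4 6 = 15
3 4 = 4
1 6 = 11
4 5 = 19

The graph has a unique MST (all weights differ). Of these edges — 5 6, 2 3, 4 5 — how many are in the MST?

Kruskal: consider edges lightest-first.
5 6 (1): add — endpoints in different components.
3 6 (2): add — endpoints in different components.
2 3 (3): add — endpoints in different components.
3 4 (4): add — endpoints in different components.
2 6 (7): skip — 2 and 6 already connected.
1 2 (8): add — endpoints in different components.
MST edge set: {5 6, 3 6, 2 3, 3 4, 1 2}.
Of the listed edges, {5 6, 2 3} are in the MST → 2.

2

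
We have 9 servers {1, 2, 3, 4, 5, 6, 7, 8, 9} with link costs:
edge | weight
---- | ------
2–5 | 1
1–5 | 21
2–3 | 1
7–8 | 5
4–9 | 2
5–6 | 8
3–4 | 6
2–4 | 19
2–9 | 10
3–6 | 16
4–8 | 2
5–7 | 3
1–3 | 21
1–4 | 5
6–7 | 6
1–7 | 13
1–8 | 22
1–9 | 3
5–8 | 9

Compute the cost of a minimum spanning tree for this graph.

23

Sort edges by weight, then run Kruskal:
2–3 (1): add — endpoints in different components.
2–5 (1): add — endpoints in different components.
4–8 (2): add — endpoints in different components.
4–9 (2): add — endpoints in different components.
1–9 (3): add — endpoints in different components.
5–7 (3): add — endpoints in different components.
1–4 (5): skip — 1 and 4 already connected.
7–8 (5): add — endpoints in different components.
3–4 (6): skip — 3 and 4 already connected.
6–7 (6): add — endpoints in different components.
MST edges: 2–3, 2–5, 4–8, 4–9, 1–9, 5–7, 7–8, 6–7; total weight 1+1+2+2+3+3+5+6 = 23.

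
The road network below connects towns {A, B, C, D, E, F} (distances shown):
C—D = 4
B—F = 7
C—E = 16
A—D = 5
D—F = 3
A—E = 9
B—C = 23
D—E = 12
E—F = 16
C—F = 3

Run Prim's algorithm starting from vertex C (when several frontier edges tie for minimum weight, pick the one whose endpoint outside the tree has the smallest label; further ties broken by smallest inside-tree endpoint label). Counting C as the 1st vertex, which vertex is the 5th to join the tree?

B

Grow the tree from C using Prim:
Step 1: cheapest edge leaving the tree is C—F (3); add F.
Step 2: cheapest edge leaving the tree is D—F (3); add D.
Step 3: cheapest edge leaving the tree is A—D (5); add A.
Step 4: cheapest edge leaving the tree is B—F (7); add B.
Step 5: cheapest edge leaving the tree is A—E (9); add E.
Vertex order: C, F, D, A, B, E. The 5th vertex is B.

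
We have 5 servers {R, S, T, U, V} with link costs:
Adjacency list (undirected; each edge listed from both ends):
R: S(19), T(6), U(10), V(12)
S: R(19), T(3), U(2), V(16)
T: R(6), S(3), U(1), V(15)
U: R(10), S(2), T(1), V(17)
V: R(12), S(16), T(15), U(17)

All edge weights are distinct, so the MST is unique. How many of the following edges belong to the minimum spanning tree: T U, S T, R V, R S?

Sort edges by weight, then run Kruskal:
T U (1): add. Components now {S} {T,U} {R} {V}
S U (2): add. Components now {S,T,U} {R} {V}
S T (3): skip — S and T already connected.
R T (6): add. Components now {R,S,T,U} {V}
R U (10): skip — U and R already connected.
R V (12): add. Components now {R,S,T,U,V}
MST edge set: {T U, S U, R T, R V}.
Of the listed edges, {T U, R V} are in the MST → 2.

2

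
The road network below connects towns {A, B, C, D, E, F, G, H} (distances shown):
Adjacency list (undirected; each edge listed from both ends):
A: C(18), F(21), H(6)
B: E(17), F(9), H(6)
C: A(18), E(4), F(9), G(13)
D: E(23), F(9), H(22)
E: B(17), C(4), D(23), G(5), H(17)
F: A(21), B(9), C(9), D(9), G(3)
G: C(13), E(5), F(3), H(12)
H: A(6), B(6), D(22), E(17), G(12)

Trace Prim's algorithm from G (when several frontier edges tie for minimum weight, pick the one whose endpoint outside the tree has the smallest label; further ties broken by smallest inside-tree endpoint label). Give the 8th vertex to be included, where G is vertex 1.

Grow the tree from G using Prim:
Step 1: cheapest edge leaving the tree is F G (3); add F.
Step 2: cheapest edge leaving the tree is E G (5); add E.
Step 3: cheapest edge leaving the tree is C E (4); add C.
Step 4: cheapest edge leaving the tree is B F (9); add B.
Step 5: cheapest edge leaving the tree is B H (6); add H.
Step 6: cheapest edge leaving the tree is A H (6); add A.
Step 7: cheapest edge leaving the tree is D F (9); add D.
Vertex order: G, F, E, C, B, H, A, D. The 8th vertex is D.

D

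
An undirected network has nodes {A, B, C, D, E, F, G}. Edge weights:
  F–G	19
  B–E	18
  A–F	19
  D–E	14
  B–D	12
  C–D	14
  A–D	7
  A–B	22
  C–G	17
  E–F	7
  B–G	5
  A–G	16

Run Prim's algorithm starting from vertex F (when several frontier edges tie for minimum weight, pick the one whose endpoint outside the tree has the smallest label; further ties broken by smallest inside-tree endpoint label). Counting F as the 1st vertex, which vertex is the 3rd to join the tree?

Grow the tree from F using Prim:
Step 1: cheapest edge leaving the tree is E–F (7); add E.
Step 2: cheapest edge leaving the tree is D–E (14); add D.
Step 3: cheapest edge leaving the tree is A–D (7); add A.
Step 4: cheapest edge leaving the tree is B–D (12); add B.
Step 5: cheapest edge leaving the tree is B–G (5); add G.
Step 6: cheapest edge leaving the tree is C–D (14); add C.
Vertex order: F, E, D, A, B, G, C. The 3rd vertex is D.

D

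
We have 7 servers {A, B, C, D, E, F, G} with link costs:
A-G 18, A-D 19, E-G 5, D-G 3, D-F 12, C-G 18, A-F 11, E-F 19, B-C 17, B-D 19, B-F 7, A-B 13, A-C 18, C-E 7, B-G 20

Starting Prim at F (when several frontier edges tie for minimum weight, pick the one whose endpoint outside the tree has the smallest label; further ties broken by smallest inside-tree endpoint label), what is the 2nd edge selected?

Prim's algorithm from F:
Step 1: cheapest edge leaving the tree is B-F (7); add B.
Step 2: cheapest edge leaving the tree is A-F (11); add A.
Step 3: cheapest edge leaving the tree is D-F (12); add D.
Step 4: cheapest edge leaving the tree is D-G (3); add G.
Step 5: cheapest edge leaving the tree is E-G (5); add E.
Step 6: cheapest edge leaving the tree is C-E (7); add C.
The 2nd edge added is A-F.

A-F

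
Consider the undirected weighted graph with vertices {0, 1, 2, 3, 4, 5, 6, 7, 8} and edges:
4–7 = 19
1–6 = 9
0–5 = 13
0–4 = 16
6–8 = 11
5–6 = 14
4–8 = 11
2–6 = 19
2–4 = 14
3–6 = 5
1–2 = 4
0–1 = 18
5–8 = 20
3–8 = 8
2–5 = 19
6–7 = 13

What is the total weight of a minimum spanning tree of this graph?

Kruskal: consider edges lightest-first.
1–2 (4): add — endpoints in different components.
3–6 (5): add — endpoints in different components.
3–8 (8): add — endpoints in different components.
1–6 (9): add — endpoints in different components.
4–8 (11): add — endpoints in different components.
6–8 (11): skip — 6 and 8 already connected.
0–5 (13): add — endpoints in different components.
6–7 (13): add — endpoints in different components.
2–4 (14): skip — 2 and 4 already connected.
5–6 (14): add — endpoints in different components.
MST edges: 1–2, 3–6, 3–8, 1–6, 4–8, 0–5, 6–7, 5–6; total weight 4+5+8+9+11+13+13+14 = 77.

77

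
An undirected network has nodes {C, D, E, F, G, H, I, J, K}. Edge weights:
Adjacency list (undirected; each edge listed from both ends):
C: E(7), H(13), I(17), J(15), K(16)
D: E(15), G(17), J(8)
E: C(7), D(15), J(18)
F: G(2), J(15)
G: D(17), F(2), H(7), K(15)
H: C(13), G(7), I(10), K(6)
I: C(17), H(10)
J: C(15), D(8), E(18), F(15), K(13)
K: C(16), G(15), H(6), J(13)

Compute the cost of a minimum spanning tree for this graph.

66

Prim's algorithm from H:
Step 1: cheapest edge leaving the tree is H–K (6); add K.
Step 2: cheapest edge leaving the tree is G–H (7); add G.
Step 3: cheapest edge leaving the tree is F–G (2); add F.
Step 4: cheapest edge leaving the tree is H–I (10); add I.
Step 5: cheapest edge leaving the tree is C–H (13); add C.
Step 6: cheapest edge leaving the tree is C–E (7); add E.
Step 7: cheapest edge leaving the tree is J–K (13); add J.
Step 8: cheapest edge leaving the tree is D–J (8); add D.
MST edges: H–K, G–H, F–G, H–I, C–H, C–E, J–K, D–J; total weight 6+7+2+10+13+7+13+8 = 66.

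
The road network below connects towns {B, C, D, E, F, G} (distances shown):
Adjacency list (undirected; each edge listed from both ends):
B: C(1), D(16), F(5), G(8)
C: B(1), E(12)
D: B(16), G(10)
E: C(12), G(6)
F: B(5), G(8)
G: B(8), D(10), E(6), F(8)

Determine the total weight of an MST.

Grow the tree from G using Prim:
Step 1: cheapest edge leaving the tree is E–G (6); add E.
Step 2: cheapest edge leaving the tree is B–G (8); add B.
Step 3: cheapest edge leaving the tree is B–C (1); add C.
Step 4: cheapest edge leaving the tree is B–F (5); add F.
Step 5: cheapest edge leaving the tree is D–G (10); add D.
MST edges: E–G, B–G, B–C, B–F, D–G; total weight 6+8+1+5+10 = 30.

30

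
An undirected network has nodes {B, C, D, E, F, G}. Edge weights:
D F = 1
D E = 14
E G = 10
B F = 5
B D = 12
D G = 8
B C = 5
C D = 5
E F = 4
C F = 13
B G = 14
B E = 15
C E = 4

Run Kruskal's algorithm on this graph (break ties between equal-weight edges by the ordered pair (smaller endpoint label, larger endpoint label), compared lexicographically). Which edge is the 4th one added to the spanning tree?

B-C

Kruskal's algorithm — process edges by increasing weight (ties by edge label):
D F (1): add — endpoints in different components.
C E (4): add — endpoints in different components.
E F (4): add — endpoints in different components.
B C (5): add — endpoints in different components.
B F (5): skip — B and F already connected.
C D (5): skip — C and D already connected.
D G (8): add — endpoints in different components.
The 4th edge added is B C.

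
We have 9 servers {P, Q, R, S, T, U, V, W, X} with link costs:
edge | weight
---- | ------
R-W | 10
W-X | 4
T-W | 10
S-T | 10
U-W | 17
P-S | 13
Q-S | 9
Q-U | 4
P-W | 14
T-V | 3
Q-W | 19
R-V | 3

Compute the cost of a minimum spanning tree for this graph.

Kruskal's algorithm — process edges by increasing weight (ties by edge label):
R-V (3): add — endpoints in different components.
T-V (3): add — endpoints in different components.
Q-U (4): add — endpoints in different components.
W-X (4): add — endpoints in different components.
Q-S (9): add — endpoints in different components.
R-W (10): add — endpoints in different components.
S-T (10): add — endpoints in different components.
T-W (10): skip — T and W already connected.
P-S (13): add — endpoints in different components.
MST edges: R-V, T-V, Q-U, W-X, Q-S, R-W, S-T, P-S; total weight 3+3+4+4+9+10+10+13 = 56.

56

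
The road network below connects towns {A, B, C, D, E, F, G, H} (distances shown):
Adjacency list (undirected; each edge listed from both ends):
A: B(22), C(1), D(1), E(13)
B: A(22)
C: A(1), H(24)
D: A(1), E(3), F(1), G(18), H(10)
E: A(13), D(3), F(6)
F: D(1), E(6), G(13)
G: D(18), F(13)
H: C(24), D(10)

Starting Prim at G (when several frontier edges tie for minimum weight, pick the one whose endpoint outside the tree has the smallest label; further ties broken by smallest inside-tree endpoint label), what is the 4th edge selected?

Prim, starting at G.
Step 1: cheapest edge leaving the tree is F–G (13); add F.
Step 2: cheapest edge leaving the tree is D–F (1); add D.
Step 3: cheapest edge leaving the tree is A–D (1); add A.
Step 4: cheapest edge leaving the tree is A–C (1); add C.
Step 5: cheapest edge leaving the tree is D–E (3); add E.
Step 6: cheapest edge leaving the tree is D–H (10); add H.
Step 7: cheapest edge leaving the tree is A–B (22); add B.
The 4th edge added is A–C.

A-C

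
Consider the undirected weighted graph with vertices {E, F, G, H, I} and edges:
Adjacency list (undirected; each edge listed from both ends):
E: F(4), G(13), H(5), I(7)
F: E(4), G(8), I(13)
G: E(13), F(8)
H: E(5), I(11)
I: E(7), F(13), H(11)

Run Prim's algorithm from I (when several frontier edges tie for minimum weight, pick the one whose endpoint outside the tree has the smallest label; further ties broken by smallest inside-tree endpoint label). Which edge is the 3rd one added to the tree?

E-H

Prim's algorithm from I:
Step 1: cheapest edge leaving the tree is E-I (7); add E.
Step 2: cheapest edge leaving the tree is E-F (4); add F.
Step 3: cheapest edge leaving the tree is E-H (5); add H.
Step 4: cheapest edge leaving the tree is F-G (8); add G.
The 3rd edge added is E-H.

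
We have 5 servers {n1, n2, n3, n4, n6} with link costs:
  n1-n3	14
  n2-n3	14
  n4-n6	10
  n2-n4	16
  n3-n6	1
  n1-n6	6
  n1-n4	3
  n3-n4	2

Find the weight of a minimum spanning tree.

Prim's algorithm from n3:
Step 1: cheapest edge leaving the tree is n3-n6 (1); add n6.
Step 2: cheapest edge leaving the tree is n3-n4 (2); add n4.
Step 3: cheapest edge leaving the tree is n1-n4 (3); add n1.
Step 4: cheapest edge leaving the tree is n2-n3 (14); add n2.
MST edges: n3-n6, n3-n4, n1-n4, n2-n3; total weight 1+2+3+14 = 20.

20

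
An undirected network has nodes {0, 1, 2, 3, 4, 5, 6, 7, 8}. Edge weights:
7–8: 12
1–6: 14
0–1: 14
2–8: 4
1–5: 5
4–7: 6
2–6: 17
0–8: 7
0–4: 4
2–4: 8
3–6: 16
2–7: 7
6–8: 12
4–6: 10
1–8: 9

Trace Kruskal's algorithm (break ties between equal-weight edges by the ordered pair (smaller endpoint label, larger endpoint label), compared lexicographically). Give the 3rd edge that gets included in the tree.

Kruskal: consider edges lightest-first.
0–4 (4): add — endpoints in different components.
2–8 (4): add — endpoints in different components.
1–5 (5): add — endpoints in different components.
4–7 (6): add — endpoints in different components.
0–8 (7): add — endpoints in different components.
2–7 (7): skip — 2 and 7 already connected.
2–4 (8): skip — 2 and 4 already connected.
1–8 (9): add — endpoints in different components.
4–6 (10): add — endpoints in different components.
6–8 (12): skip — 6 and 8 already connected.
7–8 (12): skip — 7 and 8 already connected.
0–1 (14): skip — 0 and 1 already connected.
1–6 (14): skip — 1 and 6 already connected.
3–6 (16): add — endpoints in different components.
The 3rd edge added is 1–5.

1-5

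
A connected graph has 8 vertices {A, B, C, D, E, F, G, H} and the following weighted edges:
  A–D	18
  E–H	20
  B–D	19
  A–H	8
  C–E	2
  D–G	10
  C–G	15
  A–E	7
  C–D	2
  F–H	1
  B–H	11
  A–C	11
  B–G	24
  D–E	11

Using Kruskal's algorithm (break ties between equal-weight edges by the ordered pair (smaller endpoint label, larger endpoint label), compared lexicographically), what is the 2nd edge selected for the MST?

Sort edges by weight, then run Kruskal:
F–H (1): add — endpoints in different components.
C–D (2): add — endpoints in different components.
C–E (2): add — endpoints in different components.
A–E (7): add — endpoints in different components.
A–H (8): add — endpoints in different components.
D–G (10): add — endpoints in different components.
A–C (11): skip — A and C already connected.
B–H (11): add — endpoints in different components.
The 2nd edge added is C–D.

C-D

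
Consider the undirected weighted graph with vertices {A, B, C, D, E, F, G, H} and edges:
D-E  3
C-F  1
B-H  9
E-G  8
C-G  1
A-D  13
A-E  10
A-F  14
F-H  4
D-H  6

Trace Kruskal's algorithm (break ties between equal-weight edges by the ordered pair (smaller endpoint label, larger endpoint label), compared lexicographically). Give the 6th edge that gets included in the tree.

Sort edges by weight, then run Kruskal:
C-F (1): add — endpoints in different components.
C-G (1): add — endpoints in different components.
D-E (3): add — endpoints in different components.
F-H (4): add — endpoints in different components.
D-H (6): add — endpoints in different components.
E-G (8): skip — E and G already connected.
B-H (9): add — endpoints in different components.
A-E (10): add — endpoints in different components.
The 6th edge added is B-H.

B-H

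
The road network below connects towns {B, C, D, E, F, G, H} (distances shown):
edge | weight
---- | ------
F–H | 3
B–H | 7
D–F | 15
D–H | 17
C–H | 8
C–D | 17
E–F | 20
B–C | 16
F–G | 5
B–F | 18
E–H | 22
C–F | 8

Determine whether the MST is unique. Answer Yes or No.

No

Kruskal's algorithm — process edges by increasing weight (ties by edge label):
F–H (3): add. Components now {B} {C} {D} {E} {F,H} {G}
F–G (5): add. Components now {B} {C} {D} {E} {F,G,H}
B–H (7): add. Components now {B,F,G,H} {C} {D} {E}
C–F (8): add. Components now {B,C,F,G,H} {D} {E}
C–H (8): skip — C and H already connected.
D–F (15): add. Components now {B,C,D,F,G,H} {E}
B–C (16): skip — B and C already connected.
C–D (17): skip — C and D already connected.
D–H (17): skip — D and H already connected.
B–F (18): skip — B and F already connected.
E–F (20): add. Components now {B,C,D,E,F,G,H}
Non-tree edge C–H has weight 8, equal to the heaviest edge on its tree cycle — swapping gives another MST of the same weight. Not unique.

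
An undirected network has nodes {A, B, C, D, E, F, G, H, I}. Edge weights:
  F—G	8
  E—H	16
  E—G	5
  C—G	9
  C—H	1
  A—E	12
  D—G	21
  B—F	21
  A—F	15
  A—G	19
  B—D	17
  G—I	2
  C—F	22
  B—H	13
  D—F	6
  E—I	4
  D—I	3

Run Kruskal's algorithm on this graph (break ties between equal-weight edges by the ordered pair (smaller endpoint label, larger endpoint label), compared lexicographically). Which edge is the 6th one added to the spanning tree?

C-G

Kruskal: consider edges lightest-first.
C—H (1): add — endpoints in different components.
G—I (2): add — endpoints in different components.
D—I (3): add — endpoints in different components.
E—I (4): add — endpoints in different components.
E—G (5): skip — E and G already connected.
D—F (6): add — endpoints in different components.
F—G (8): skip — F and G already connected.
C—G (9): add — endpoints in different components.
A—E (12): add — endpoints in different components.
B—H (13): add — endpoints in different components.
The 6th edge added is C—G.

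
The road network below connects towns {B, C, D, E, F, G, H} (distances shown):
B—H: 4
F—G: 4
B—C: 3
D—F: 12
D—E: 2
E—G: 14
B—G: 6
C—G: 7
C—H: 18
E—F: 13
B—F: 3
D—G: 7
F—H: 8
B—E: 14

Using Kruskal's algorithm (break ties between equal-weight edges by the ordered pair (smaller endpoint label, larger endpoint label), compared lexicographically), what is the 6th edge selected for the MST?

Sort edges by weight, then run Kruskal:
D—E (2): add. Components now {B} {C} {D,E} {F} {G} {H}
B—C (3): add. Components now {B,C} {D,E} {F} {G} {H}
B—F (3): add. Components now {B,C,F} {D,E} {G} {H}
B—H (4): add. Components now {B,C,F,H} {D,E} {G}
F—G (4): add. Components now {B,C,F,G,H} {D,E}
B—G (6): skip — B and G already connected.
C—G (7): skip — C and G already connected.
D—G (7): add. Components now {B,C,D,E,F,G,H}
The 6th edge added is D—G.

D-G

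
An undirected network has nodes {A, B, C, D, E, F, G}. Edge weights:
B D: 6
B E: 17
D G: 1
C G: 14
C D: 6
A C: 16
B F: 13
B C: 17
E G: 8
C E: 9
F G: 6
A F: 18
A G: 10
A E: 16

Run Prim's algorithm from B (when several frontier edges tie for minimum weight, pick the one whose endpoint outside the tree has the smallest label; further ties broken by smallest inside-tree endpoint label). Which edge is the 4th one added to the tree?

Grow the tree from B using Prim:
Step 1: frontier [B D 6, B F 13, B C 17, B E 17] → take B D (6); add D.
Step 2: frontier [B F 13, B C 17, B E 17, D G 1, C D 6] → take D G (1); add G.
Step 3: frontier [B F 13, B C 17, B E 17, C D 6, F G 6, E G 8, A G 10, C G 14] → take C D (6); add C.
Step 4: frontier [B F 13, B E 17, C E 9, A C 16, F G 6, E G 8, A G 10] → take F G (6); add F.
Step 5: frontier [B E 17, C E 9, A C 16, A F 18, E G 8, A G 10] → take E G (8); add E.
Step 6: frontier [A C 16, A E 16, A F 18, A G 10] → take A G (10); add A.
The 4th edge added is F G.

F-G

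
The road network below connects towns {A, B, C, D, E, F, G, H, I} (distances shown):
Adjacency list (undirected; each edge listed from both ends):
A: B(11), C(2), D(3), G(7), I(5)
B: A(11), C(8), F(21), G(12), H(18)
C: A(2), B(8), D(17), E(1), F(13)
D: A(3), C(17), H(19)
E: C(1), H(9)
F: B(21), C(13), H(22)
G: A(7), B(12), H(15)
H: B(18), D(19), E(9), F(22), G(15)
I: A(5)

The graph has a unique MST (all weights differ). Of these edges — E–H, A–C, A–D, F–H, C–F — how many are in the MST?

4

Sort edges by weight, then run Kruskal:
C–E (1): add — endpoints in different components.
A–C (2): add — endpoints in different components.
A–D (3): add — endpoints in different components.
A–I (5): add — endpoints in different components.
A–G (7): add — endpoints in different components.
B–C (8): add — endpoints in different components.
E–H (9): add — endpoints in different components.
A–B (11): skip — A and B already connected.
B–G (12): skip — B and G already connected.
C–F (13): add — endpoints in different components.
MST edge set: {C–E, A–C, A–D, A–I, A–G, B–C, E–H, C–F}.
Of the listed edges, {E–H, A–C, A–D, C–F} are in the MST → 4.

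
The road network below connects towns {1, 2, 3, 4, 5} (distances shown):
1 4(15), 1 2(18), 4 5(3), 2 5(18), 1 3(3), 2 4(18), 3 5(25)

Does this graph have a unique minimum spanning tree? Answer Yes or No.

No

Sort edges by weight, then run Kruskal:
1 3 (3): add. Components now {1,3} {2} {4} {5}
4 5 (3): add. Components now {1,3} {2} {4,5}
1 4 (15): add. Components now {1,3,4,5} {2}
1 2 (18): add. Components now {1,2,3,4,5}
Non-tree edge 2 4 has weight 18, equal to the heaviest edge on its tree cycle — swapping gives another MST of the same weight. Not unique.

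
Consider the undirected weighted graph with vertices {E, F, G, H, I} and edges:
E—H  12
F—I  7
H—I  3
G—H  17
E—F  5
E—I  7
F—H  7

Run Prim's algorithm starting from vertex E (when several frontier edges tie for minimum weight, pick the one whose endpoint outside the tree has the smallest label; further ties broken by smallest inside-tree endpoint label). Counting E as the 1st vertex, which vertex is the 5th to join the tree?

Grow the tree from E using Prim:
Step 1: frontier [E—F 5, E—I 7, E—H 12] → take E—F (5); add F.
Step 2: frontier [E—I 7, E—H 12, F—H 7, F—I 7] → take F—H (7); add H.
Step 3: frontier [E—I 7, F—I 7, H—I 3, G—H 17] → take H—I (3); add I.
Step 4: frontier [G—H 17] → take G—H (17); add G.
Vertex order: E, F, H, I, G. The 5th vertex is G.

G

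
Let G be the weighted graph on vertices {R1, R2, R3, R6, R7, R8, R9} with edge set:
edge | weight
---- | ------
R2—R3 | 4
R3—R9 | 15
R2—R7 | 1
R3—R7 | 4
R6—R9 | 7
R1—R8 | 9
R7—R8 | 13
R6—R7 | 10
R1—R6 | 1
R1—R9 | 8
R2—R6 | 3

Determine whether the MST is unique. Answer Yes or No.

No

Kruskal's algorithm — process edges by increasing weight (ties by edge label):
R1—R6 (1): add — endpoints in different components.
R2—R7 (1): add — endpoints in different components.
R2—R6 (3): add — endpoints in different components.
R2—R3 (4): add — endpoints in different components.
R3—R7 (4): skip — R7 and R3 already connected.
R6—R9 (7): add — endpoints in different components.
R1—R9 (8): skip — R9 and R1 already connected.
R1—R8 (9): add — endpoints in different components.
Non-tree edge R3—R7 has weight 4, equal to the heaviest edge on its tree cycle — swapping gives another MST of the same weight. Not unique.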